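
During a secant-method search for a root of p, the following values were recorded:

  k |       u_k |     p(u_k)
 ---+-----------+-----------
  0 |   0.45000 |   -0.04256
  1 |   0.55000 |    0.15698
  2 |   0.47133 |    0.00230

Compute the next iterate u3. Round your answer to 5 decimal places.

0.47016

u3 = 0.47133 − 0.00230·(0.47133 − 0.55000) / (0.00230 − 0.15698)
   = 0.47133 − (-0.0001809)/(-0.1546800) = 0.4701602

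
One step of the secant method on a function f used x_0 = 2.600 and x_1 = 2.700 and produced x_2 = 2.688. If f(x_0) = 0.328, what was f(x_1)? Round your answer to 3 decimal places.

-0.045

The secant line through (2.600, 0.328) and (2.700, f(x_1)) crosses zero at x_2 = 2.688.
So (2.600, 0.328), (2.700, f(x_1)), (2.688, 0) are collinear:
f(x_1) = 0.328 · (2.700 − 2.688) / (2.600 − 2.688) = 0.328 · (0.01200)/(-0.08800) = -0.04473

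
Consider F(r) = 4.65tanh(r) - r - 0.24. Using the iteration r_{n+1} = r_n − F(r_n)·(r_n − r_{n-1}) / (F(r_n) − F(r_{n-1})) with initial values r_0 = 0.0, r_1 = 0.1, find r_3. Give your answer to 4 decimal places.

F(0.0) = -0.240000, F(0.1) = 0.123456
r_2 = 0.100000 − 0.123456·(0.100000 − 0.000000) / (0.123456 − (-0.240000)) = 0.100000 − (0.012346)/(0.363456) = 0.066033
F(0.066033) = 0.000574
r_3 = 0.066033 − 0.000574·(0.066033 − 0.100000) / (0.000574 − 0.123456) = 0.066033 − (-0.000019)/(-0.122882) = 0.065874

0.0659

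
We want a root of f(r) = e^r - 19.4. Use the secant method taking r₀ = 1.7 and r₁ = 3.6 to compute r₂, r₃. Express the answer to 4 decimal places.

2.5501, 2.8410

f(1.7) = -13.926053, f(3.6) = 17.198234
r₂ = 3.600000 − 17.198234·(3.600000 − 1.700000) / (17.198234 − (-13.926053)) = 3.600000 − (32.676645)/(31.124287) = 2.550124
f(2.550124) = -6.591309
r₃ = 2.550124 − (-6.591309)·(2.550124 − 3.600000) / (-6.591309 − 17.198234) = 2.550124 − (6.920058)/(-23.789544) = 2.841010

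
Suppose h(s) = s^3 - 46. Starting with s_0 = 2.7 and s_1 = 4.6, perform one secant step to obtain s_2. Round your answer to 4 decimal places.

h(2.7) = -26.317000, h(4.6) = 51.336000
s_2 = 4.600000 − 51.336000·(4.600000 − 2.700000) / (51.336000 − (-26.317000)) = 4.600000 − (97.538400)/(77.653000) = 3.343920

3.3439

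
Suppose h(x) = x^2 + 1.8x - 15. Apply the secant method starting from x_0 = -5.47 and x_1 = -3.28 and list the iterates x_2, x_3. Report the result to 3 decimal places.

-4.740, -4.911

h(-5.47) = 5.07490, h(-3.28) = -10.14560
x_2 = -3.28000 − (-10.14560)·(-3.28000 − (-5.47000)) / (-10.14560 − 5.07490) = -3.28000 − (-22.21886)/(-15.22050) = -4.73980
h(-4.73980) = -1.06595
x_3 = -4.73980 − (-1.06595)·(-4.73980 − (-3.28000)) / (-1.06595 − (-10.14560)) = -4.73980 − (1.55607)/(9.07965) = -4.91118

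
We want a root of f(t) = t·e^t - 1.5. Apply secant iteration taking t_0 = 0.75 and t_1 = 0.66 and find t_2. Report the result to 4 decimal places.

0.7246

f(0.75) = 0.087750, f(0.66) = -0.223037
t_2 = 0.660000 − (-0.223037)·(0.660000 − 0.750000) / (-0.223037 − 0.087750) = 0.660000 − (0.020073)/(-0.310787) = 0.724589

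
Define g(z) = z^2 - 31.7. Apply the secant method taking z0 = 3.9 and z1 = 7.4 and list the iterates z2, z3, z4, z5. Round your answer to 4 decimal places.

g(3.9) = -16.490000, g(7.4) = 23.060000
z2 = 7.400000 − 23.060000·(7.400000 − 3.900000) / (23.060000 − (-16.490000)) = 7.400000 − (80.710000)/(39.550000) = 5.359292
g(5.359292) = -2.977989
z3 = 5.359292 − (-2.977989)·(5.359292 − 7.400000) / (-2.977989 − 23.060000) = 5.359292 − (6.077206)/(-26.037989) = 5.592690
g(5.592690) = -0.421822
z4 = 5.592690 − (-0.421822)·(5.592690 − 5.359292) / (-0.421822 − (-2.977989)) = 5.592690 − (-0.098452)/(2.556167) = 5.631205
g(5.631205) = 0.010473
z5 = 5.631205 − 0.010473·(5.631205 − 5.592690) / (0.010473 − (-0.421822)) = 5.631205 − (0.000403)/(0.432295) = 5.630272

5.3593, 5.5927, 5.6312, 5.6303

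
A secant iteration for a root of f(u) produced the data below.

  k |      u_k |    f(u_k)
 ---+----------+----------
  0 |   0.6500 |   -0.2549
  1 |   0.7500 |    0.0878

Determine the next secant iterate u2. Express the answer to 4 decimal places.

0.7244

u2 = 0.7500 − 0.0878·(0.7500 − 0.6500) / (0.0878 − (-0.2549))
   = 0.7500 − (0.008780)/(0.342700) = 0.724380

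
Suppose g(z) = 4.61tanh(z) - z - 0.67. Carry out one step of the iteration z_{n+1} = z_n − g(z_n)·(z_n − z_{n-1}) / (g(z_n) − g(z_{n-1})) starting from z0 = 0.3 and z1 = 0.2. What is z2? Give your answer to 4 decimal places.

g(0.3) = 0.372951, g(0.2) = 0.039900
z2 = 0.200000 − 0.039900·(0.200000 − 0.300000) / (0.039900 − 0.372951) = 0.200000 − (-0.003990)/(-0.333051) = 0.188020

0.1880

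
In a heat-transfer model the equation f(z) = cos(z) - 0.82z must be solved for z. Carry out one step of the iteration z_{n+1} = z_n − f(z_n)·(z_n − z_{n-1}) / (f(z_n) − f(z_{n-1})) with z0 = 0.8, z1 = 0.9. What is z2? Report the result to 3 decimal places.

0.826

f(0.8) = 0.04071, f(0.9) = -0.11639
z2 = 0.90000 − (-0.11639)·(0.90000 − 0.80000) / (-0.11639 − 0.04071) = 0.90000 − (-0.01164)/(-0.15710) = 0.82591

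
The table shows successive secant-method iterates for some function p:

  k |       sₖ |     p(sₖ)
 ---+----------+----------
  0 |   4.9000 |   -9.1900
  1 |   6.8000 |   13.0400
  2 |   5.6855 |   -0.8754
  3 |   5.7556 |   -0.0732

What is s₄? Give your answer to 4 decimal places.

s₄ = 5.7556 − (-0.0732)·(5.7556 − 5.6855) / (-0.0732 − (-0.8754))
   = 5.7556 − (-0.005131)/(0.802200) = 5.761997

5.7620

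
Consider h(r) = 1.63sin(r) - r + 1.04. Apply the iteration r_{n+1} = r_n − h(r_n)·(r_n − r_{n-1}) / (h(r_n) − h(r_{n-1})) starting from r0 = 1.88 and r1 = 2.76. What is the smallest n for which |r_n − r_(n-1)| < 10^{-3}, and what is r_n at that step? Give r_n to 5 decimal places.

n = 5, r_n = 2.27853

h(1.88) = 0.7126992, h(2.76) = -1.1129896
r2 = 2.7600000 − (-1.1129896)·(0.8800000)/(-1.8256888) = 2.2235280;  |Δ| = 0.5364720
h(2.2235280) = 0.1113890
r3 = 2.2235280 − 0.1113890·(-0.5364720)/(1.2243786) = 2.2723341;  |Δ| = 0.0488060
h(2.2723341) = 0.0127424
r4 = 2.2723341 − 0.0127424·(0.0488060)/(-0.0986466) = 2.2786385;  |Δ| = 0.0063044
h(2.2786385) = -0.0002188
r5 = 2.2786385 − (-0.0002188)·(0.0063044)/(-0.0129613) = 2.2785320;  |Δ| = 0.0001064
|r5 − r4| = 0.0001064 < 10^{-3}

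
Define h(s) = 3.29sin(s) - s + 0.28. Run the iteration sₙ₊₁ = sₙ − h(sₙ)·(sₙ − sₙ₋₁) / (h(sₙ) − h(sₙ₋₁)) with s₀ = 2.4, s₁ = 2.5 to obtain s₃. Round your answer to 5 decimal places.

2.42956

h(2.4) = 0.1022739, h(2.5) = -0.2510266
s₂ = 2.5000000 − (-0.2510266)·(2.5000000 − 2.4000000) / (-0.2510266 − 0.1022739) = 2.5000000 − (-0.0251027)/(-0.3533005) = 2.4289481
h(2.4289481) = 0.0021756
s₃ = 2.4289481 − 0.0021756·(2.4289481 − 2.5000000) / (0.0021756 − (-0.2510266)) = 2.4289481 − (-0.0001546)/(0.2532023) = 2.4295586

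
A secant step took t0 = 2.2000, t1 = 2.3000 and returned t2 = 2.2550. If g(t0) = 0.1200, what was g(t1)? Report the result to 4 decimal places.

The secant line through (2.2000, 0.1200) and (2.3000, g(t1)) crosses zero at t2 = 2.2550.
So (2.2000, 0.1200), (2.3000, g(t1)), (2.2550, 0) are collinear:
g(t1) = 0.1200 · (2.3000 − 2.2550) / (2.2000 − 2.2550) = 0.1200 · (0.045000)/(-0.055000) = -0.098182

-0.0982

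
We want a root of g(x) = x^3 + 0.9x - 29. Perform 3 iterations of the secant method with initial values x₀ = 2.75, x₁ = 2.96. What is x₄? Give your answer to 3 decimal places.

2.975

g(2.75) = -5.72812, g(2.96) = -0.40166
x₂ = 2.96000 − (-0.40166)·(2.96000 − 2.75000) / (-0.40166 − (-5.72812)) = 2.96000 − (-0.08435)/(5.32646) = 2.97584
g(2.97584) = 0.03106
x₃ = 2.97584 − 0.03106·(2.97584 − 2.96000) / (0.03106 − (-0.40166)) = 2.97584 − (0.00049)/(0.43273) = 2.97470
g(2.97470) = -0.00015
x₄ = 2.97470 − (-0.00015)·(2.97470 − 2.97584) / (-0.00015 − 0.03106) = 2.97470 − (0.00000)/(-0.03121) = 2.97470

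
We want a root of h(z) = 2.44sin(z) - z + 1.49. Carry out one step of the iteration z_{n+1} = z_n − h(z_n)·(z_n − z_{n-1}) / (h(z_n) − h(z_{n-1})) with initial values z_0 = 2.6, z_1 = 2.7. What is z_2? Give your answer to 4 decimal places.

h(2.6) = 0.147823, h(2.7) = -0.167193
z_2 = 2.700000 − (-0.167193)·(2.700000 − 2.600000) / (-0.167193 − 0.147823) = 2.700000 − (-0.016719)/(-0.315016) = 2.646926

2.6469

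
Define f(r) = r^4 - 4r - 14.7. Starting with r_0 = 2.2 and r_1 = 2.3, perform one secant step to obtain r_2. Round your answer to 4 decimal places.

2.2018

f(2.2) = -0.074400, f(2.3) = 4.084100
r_2 = 2.300000 − 4.084100·(2.300000 − 2.200000) / (4.084100 − (-0.074400)) = 2.300000 − (0.408410)/(4.158500) = 2.201789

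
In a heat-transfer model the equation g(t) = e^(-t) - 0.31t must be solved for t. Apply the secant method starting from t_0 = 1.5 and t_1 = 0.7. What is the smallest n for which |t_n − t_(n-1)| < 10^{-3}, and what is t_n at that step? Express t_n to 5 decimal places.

g(1.5) = -0.2418698, g(0.7) = 0.2795853
t_2 = 0.7000000 − 0.2795853·(-0.8000000)/(0.5214551) = 1.1289309;  |Δ| = 0.4289309
g(1.1289309) = -0.0265898
t_3 = 1.1289309 − (-0.0265898)·(0.4289309)/(-0.3061751) = 1.0916804;  |Δ| = 0.0372505
g(1.0916804) = -0.0027689
t_4 = 1.0916804 − (-0.0027689)·(-0.0372505)/(0.0238209) = 1.0873504;  |Δ| = 0.0043300
g(1.0873504) = 0.0000299
t_5 = 1.0873504 − 0.0000299·(-0.0043300)/(0.0027988) = 1.0873966;  |Δ| = 0.0000462
|t_5 − t_4| = 0.0000462 < 10^{-3}

n = 5, t_n = 1.08740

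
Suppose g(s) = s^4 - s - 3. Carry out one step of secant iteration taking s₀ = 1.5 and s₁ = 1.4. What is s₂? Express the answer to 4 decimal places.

1.4498

g(1.5) = 0.562500, g(1.4) = -0.558400
s₂ = 1.400000 − (-0.558400)·(1.400000 − 1.500000) / (-0.558400 − 0.562500) = 1.400000 − (0.055840)/(-1.120900) = 1.449817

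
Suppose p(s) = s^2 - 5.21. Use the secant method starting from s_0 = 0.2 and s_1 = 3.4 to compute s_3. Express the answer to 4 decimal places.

p(0.2) = -5.170000, p(3.4) = 6.350000
s_2 = 3.400000 − 6.350000·(3.400000 − 0.200000) / (6.350000 − (-5.170000)) = 3.400000 − (20.320000)/(11.520000) = 1.636111
p(1.636111) = -2.533140
s_3 = 1.636111 − (-2.533140)·(1.636111 − 3.400000) / (-2.533140 − 6.350000) = 1.636111 − (4.468178)/(-8.883140) = 2.139106

2.1391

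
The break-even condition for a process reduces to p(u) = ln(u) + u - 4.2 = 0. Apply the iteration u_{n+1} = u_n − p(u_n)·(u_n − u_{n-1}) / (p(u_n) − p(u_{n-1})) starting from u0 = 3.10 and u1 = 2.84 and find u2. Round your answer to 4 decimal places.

3.0765

p(3.10) = 0.031402, p(2.84) = -0.316196
u2 = 2.840000 − (-0.316196)·(2.840000 − 3.100000) / (-0.316196 − 0.031402) = 2.840000 − (0.082211)/(-0.347598) = 3.076512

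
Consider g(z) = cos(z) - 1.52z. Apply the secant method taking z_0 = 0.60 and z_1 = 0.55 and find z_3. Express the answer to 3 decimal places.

0.558

g(0.60) = -0.08666, g(0.55) = 0.01652
z_2 = 0.55000 − 0.01652·(0.55000 − 0.60000) / (0.01652 − (-0.08666)) = 0.55000 − (-0.00083)/(0.10319) = 0.55801
g(0.55801) = 0.00014
z_3 = 0.55801 − 0.00014·(0.55801 − 0.55000) / (0.00014 − 0.01652) = 0.55801 − (0.00000)/(-0.01638) = 0.55808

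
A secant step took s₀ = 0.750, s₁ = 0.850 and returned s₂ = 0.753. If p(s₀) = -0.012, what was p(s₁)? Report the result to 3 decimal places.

0.388

The secant line through (0.750, -0.012) and (0.850, p(s₁)) crosses zero at s₂ = 0.753.
So (0.750, -0.012), (0.850, p(s₁)), (0.753, 0) are collinear:
p(s₁) = -0.012 · (0.850 − 0.753) / (0.750 − 0.753) = -0.012 · (0.09700)/(-0.00300) = 0.38800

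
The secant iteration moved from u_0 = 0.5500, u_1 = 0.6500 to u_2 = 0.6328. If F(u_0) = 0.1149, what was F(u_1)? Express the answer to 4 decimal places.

-0.0239

The secant line through (0.5500, 0.1149) and (0.6500, F(u_1)) crosses zero at u_2 = 0.6328.
So (0.5500, 0.1149), (0.6500, F(u_1)), (0.6328, 0) are collinear:
F(u_1) = 0.1149 · (0.6500 − 0.6328) / (0.5500 − 0.6328) = 0.1149 · (0.017200)/(-0.082800) = -0.023868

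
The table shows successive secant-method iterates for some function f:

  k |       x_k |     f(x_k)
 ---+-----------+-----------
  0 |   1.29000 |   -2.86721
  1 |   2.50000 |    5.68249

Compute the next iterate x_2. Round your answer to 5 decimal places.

1.69578

x_2 = 2.50000 − 5.68249·(2.50000 − 1.29000) / (5.68249 − (-2.86721))
   = 2.50000 − (6.8758129)/(8.5497000) = 1.6957831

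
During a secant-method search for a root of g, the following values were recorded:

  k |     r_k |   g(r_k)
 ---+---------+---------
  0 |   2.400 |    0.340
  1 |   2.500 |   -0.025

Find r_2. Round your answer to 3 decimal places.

r_2 = 2.500 − (-0.025)·(2.500 − 2.400) / (-0.025 − 0.340)
   = 2.500 − (-0.00250)/(-0.36500) = 2.49315

2.493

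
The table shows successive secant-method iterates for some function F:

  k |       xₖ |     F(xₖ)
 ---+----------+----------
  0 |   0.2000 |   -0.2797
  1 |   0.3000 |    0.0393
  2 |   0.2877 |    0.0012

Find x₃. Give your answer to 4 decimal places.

x₃ = 0.2877 − 0.0012·(0.2877 − 0.3000) / (0.0012 − 0.0393)
   = 0.2877 − (-0.000015)/(-0.038100) = 0.287313

0.2873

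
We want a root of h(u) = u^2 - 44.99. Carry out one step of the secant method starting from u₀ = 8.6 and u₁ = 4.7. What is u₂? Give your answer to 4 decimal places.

6.4218

h(8.6) = 28.970000, h(4.7) = -22.900000
u₂ = 4.700000 − (-22.900000)·(4.700000 − 8.600000) / (-22.900000 − 28.970000) = 4.700000 − (89.310000)/(-51.870000) = 6.421805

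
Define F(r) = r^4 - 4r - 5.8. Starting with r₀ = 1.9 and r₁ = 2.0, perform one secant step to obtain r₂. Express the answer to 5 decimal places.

1.91433

F(1.9) = -0.3679000, F(2.0) = 2.2000000
r₂ = 2.0000000 − 2.2000000·(2.0000000 − 1.9000000) / (2.2000000 − (-0.3679000)) = 2.0000000 − (0.2200000)/(2.5679000) = 1.9143269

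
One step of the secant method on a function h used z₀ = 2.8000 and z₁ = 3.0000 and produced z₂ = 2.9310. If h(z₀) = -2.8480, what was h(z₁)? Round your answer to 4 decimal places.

1.5001

The secant line through (2.8000, -2.8480) and (3.0000, h(z₁)) crosses zero at z₂ = 2.9310.
So (2.8000, -2.8480), (3.0000, h(z₁)), (2.9310, 0) are collinear:
h(z₁) = -2.8480 · (3.0000 − 2.9310) / (2.8000 − 2.9310) = -2.8480 · (0.069000)/(-0.131000) = 1.500092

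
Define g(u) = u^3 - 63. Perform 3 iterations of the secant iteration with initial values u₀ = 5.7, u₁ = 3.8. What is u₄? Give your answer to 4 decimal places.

3.9790

g(5.7) = 122.193000, g(3.8) = -8.128000
u₂ = 3.800000 − (-8.128000)·(3.800000 − 5.700000) / (-8.128000 − 122.193000) = 3.800000 − (15.443200)/(-130.321000) = 3.918501
g(3.918501) = -2.832777
u₃ = 3.918501 − (-2.832777)·(3.918501 − 3.800000) / (-2.832777 − (-8.128000)) = 3.918501 − (-0.335688)/(5.295223) = 3.981896
g(3.981896) = 0.134919
u₄ = 3.981896 − 0.134919·(3.981896 − 3.918501) / (0.134919 − (-2.832777)) = 3.981896 − (0.008553)/(2.967697) = 3.979014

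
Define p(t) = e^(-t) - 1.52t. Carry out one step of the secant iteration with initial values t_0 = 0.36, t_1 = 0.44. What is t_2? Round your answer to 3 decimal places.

0.429

p(0.36) = 0.15048, p(0.44) = -0.02476
t_2 = 0.44000 − (-0.02476)·(0.44000 − 0.36000) / (-0.02476 − 0.15048) = 0.44000 − (-0.00198)/(-0.17524) = 0.42870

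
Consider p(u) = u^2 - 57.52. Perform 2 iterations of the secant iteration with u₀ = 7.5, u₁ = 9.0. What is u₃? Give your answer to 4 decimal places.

p(7.5) = -1.270000, p(9.0) = 23.480000
u₂ = 9.000000 − 23.480000·(9.000000 − 7.500000) / (23.480000 − (-1.270000)) = 9.000000 − (35.220000)/(24.750000) = 7.576970
p(7.576970) = -0.109530
u₃ = 7.576970 − (-0.109530)·(7.576970 − 9.000000) / (-0.109530 − 23.480000) = 7.576970 − (0.155865)/(-23.589530) = 7.583577

7.5836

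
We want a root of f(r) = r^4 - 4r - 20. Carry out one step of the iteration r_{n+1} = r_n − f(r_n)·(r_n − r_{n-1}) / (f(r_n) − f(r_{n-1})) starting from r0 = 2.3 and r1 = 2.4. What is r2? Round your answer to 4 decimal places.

2.3254

f(2.3) = -1.215900, f(2.4) = 3.577600
r2 = 2.400000 − 3.577600·(2.400000 − 2.300000) / (3.577600 − (-1.215900)) = 2.400000 − (0.357760)/(4.793500) = 2.325366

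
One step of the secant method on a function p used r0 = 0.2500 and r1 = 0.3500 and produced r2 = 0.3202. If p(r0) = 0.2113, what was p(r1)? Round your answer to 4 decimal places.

-0.0897

The secant line through (0.2500, 0.2113) and (0.3500, p(r1)) crosses zero at r2 = 0.3202.
So (0.2500, 0.2113), (0.3500, p(r1)), (0.3202, 0) are collinear:
p(r1) = 0.2113 · (0.3500 − 0.3202) / (0.2500 − 0.3202) = 0.2113 · (0.029800)/(-0.070200) = -0.089697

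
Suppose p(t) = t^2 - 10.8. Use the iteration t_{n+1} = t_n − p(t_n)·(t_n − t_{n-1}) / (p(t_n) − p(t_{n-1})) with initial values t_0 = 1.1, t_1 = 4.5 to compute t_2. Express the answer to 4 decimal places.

p(1.1) = -9.590000, p(4.5) = 9.450000
t_2 = 4.500000 − 9.450000·(4.500000 − 1.100000) / (9.450000 − (-9.590000)) = 4.500000 − (32.130000)/(19.040000) = 2.812500

2.8125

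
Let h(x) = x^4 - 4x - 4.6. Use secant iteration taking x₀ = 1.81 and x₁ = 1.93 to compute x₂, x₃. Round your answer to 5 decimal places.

1.85991, 1.86306

h(1.81) = -1.1071688, h(1.93) = 1.5548800
x₂ = 1.9300000 − 1.5548800·(1.9300000 − 1.8100000) / (1.5548800 − (-1.1071688)) = 1.9300000 − (0.1865856)/(2.6620488) = 1.8599090
h(1.8599090) = -0.0731455
x₃ = 1.8599090 − (-0.0731455)·(1.8599090 − 1.9300000) / (-0.0731455 − 1.5548800) = 1.8599090 − (0.0051268)/(-1.6280255) = 1.8630581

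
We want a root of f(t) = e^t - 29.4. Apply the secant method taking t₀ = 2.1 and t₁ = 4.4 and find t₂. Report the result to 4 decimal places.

2.7664

f(2.1) = -21.233830, f(4.4) = 52.050869
t₂ = 4.400000 − 52.050869·(4.400000 − 2.100000) / (52.050869 − (-21.233830)) = 4.400000 − (119.716998)/(73.284699) = 2.766412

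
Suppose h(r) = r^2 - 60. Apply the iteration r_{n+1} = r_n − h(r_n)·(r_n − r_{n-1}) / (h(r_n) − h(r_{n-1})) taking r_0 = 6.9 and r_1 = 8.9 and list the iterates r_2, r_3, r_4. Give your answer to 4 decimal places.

h(6.9) = -12.390000, h(8.9) = 19.210000
r_2 = 8.900000 − 19.210000·(8.900000 − 6.900000) / (19.210000 − (-12.390000)) = 8.900000 − (38.420000)/(31.600000) = 7.684177
h(7.684177) = -0.953421
r_3 = 7.684177 − (-0.953421)·(7.684177 − 8.900000) / (-0.953421 − 19.210000) = 7.684177 − (1.159190)/(-20.163421) = 7.741667
h(7.741667) = -0.066592
r_4 = 7.741667 − (-0.066592)·(7.741667 − 7.684177) / (-0.066592 − (-0.953421)) = 7.741667 − (-0.003828)/(0.886828) = 7.745984

7.6842, 7.7417, 7.7460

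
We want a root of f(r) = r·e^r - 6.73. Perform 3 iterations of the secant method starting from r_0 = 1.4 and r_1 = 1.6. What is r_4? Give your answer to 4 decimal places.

f(1.4) = -1.052720, f(1.6) = 1.194852
r_2 = 1.600000 − 1.194852·(1.600000 − 1.400000) / (1.194852 − (-1.052720)) = 1.600000 − (0.238970)/(2.247572) = 1.493676
f(1.493676) = -0.078007
r_3 = 1.493676 − (-0.078007)·(1.493676 − 1.600000) / (-0.078007 − 1.194852) = 1.493676 − (0.008294)/(-1.272859) = 1.500192
f(1.500192) = -0.005312
r_4 = 1.500192 − (-0.005312)·(1.500192 − 1.493676) / (-0.005312 − (-0.078007)) = 1.500192 − (-0.000035)/(0.072694) = 1.500668

1.5007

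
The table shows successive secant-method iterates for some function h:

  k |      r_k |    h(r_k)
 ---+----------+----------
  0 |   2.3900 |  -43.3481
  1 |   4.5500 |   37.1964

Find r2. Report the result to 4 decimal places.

r2 = 4.5500 − 37.1964·(4.5500 − 2.3900) / (37.1964 − (-43.3481))
   = 4.5500 − (80.344224)/(80.544500) = 3.552487

3.5525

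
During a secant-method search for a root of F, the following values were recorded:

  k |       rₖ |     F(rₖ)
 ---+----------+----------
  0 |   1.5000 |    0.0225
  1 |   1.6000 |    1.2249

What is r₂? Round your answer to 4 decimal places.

r₂ = 1.6000 − 1.2249·(1.6000 − 1.5000) / (1.2249 − 0.0225)
   = 1.6000 − (0.122490)/(1.202400) = 1.498129

1.4981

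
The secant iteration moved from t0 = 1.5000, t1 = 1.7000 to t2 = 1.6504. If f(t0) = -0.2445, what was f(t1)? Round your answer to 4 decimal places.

The secant line through (1.5000, -0.2445) and (1.7000, f(t1)) crosses zero at t2 = 1.6504.
So (1.5000, -0.2445), (1.7000, f(t1)), (1.6504, 0) are collinear:
f(t1) = -0.2445 · (1.7000 − 1.6504) / (1.5000 − 1.6504) = -0.2445 · (0.049600)/(-0.150400) = 0.080633

0.0806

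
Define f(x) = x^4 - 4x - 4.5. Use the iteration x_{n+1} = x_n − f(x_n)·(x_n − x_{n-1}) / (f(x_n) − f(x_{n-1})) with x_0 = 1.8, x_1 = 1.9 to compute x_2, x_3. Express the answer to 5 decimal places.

f(1.8) = -1.2024000, f(1.9) = 0.9321000
x_2 = 1.9000000 − 0.9321000·(1.9000000 − 1.8000000) / (0.9321000 − (-1.2024000)) = 1.9000000 − (0.0932100)/(2.1345000) = 1.8563317
f(1.8563317) = -0.0506358
x_3 = 1.8563317 − (-0.0506358)·(1.8563317 − 1.9000000) / (-0.0506358 − 0.9321000) = 1.8563317 − (0.0022112)/(-0.9827358) = 1.8585817

1.85633, 1.85858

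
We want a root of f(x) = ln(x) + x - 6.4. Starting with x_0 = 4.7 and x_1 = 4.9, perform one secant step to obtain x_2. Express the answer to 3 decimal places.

4.826

f(4.7) = -0.15244, f(4.9) = 0.08924
x_2 = 4.90000 − 0.08924·(4.90000 − 4.70000) / (0.08924 − (-0.15244)) = 4.90000 − (0.01785)/(0.24167) = 4.82615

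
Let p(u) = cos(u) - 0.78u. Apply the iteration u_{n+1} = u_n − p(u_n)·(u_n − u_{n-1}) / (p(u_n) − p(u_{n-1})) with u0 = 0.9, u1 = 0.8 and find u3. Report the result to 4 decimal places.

0.8480

p(0.9) = -0.080390, p(0.8) = 0.072707
u2 = 0.800000 − 0.072707·(0.800000 − 0.900000) / (0.072707 − (-0.080390)) = 0.800000 − (-0.007271)/(0.153097) = 0.847491
p(0.847491) = 0.000824
u3 = 0.847491 − 0.000824·(0.847491 − 0.800000) / (0.000824 − 0.072707) = 0.847491 − (0.000039)/(-0.071883) = 0.848035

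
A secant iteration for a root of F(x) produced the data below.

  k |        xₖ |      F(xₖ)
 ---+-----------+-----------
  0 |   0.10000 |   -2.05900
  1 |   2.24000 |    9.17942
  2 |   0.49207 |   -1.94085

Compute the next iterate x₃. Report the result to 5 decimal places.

x₃ = 0.49207 − (-1.94085)·(0.49207 − 2.24000) / (-1.94085 − 9.17942)
   = 0.49207 − (3.3924699)/(-11.1202700) = 0.7971408

0.79714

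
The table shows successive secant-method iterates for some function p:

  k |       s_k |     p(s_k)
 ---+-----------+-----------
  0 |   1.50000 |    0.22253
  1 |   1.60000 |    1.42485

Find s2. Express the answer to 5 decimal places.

1.48149

s2 = 1.60000 − 1.42485·(1.60000 − 1.50000) / (1.42485 − 0.22253)
   = 1.60000 − (0.1424850)/(1.2023200) = 1.4814916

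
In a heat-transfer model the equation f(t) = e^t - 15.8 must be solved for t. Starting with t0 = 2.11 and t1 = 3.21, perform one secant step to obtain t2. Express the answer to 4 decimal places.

2.6125

f(2.11) = -7.551759, f(3.21) = 8.979086
t2 = 3.210000 − 8.979086·(3.210000 − 2.110000) / (8.979086 − (-7.551759)) = 3.210000 − (9.876995)/(16.530845) = 2.612511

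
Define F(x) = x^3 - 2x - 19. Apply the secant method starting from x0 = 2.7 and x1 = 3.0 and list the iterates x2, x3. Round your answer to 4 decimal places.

2.9107, 2.9174

F(2.7) = -4.717000, F(3.0) = 2.000000
x2 = 3.000000 − 2.000000·(3.000000 − 2.700000) / (2.000000 − (-4.717000)) = 3.000000 − (0.600000)/(6.717000) = 2.910674
F(2.910674) = -0.162041
x3 = 2.910674 − (-0.162041)·(2.910674 − 3.000000) / (-0.162041 − 2.000000) = 2.910674 − (0.014474)/(-2.162041) = 2.917369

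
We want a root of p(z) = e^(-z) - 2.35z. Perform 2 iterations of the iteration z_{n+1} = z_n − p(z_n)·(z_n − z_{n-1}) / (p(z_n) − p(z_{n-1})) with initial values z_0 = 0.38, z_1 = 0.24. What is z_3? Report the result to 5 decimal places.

0.31161

p(0.38) = -0.2091386, p(0.24) = 0.2226279
z_2 = 0.2400000 − 0.2226279·(0.2400000 − 0.3800000) / (0.2226279 − (-0.2091386)) = 0.2400000 − (-0.0311679)/(0.4317665) = 0.3121869
p(0.3121869) = -0.0017946
z_3 = 0.3121869 − (-0.0017946)·(0.3121869 − 0.2400000) / (-0.0017946 − 0.2226279) = 0.3121869 − (-0.0001295)/(-0.2244225) = 0.3116097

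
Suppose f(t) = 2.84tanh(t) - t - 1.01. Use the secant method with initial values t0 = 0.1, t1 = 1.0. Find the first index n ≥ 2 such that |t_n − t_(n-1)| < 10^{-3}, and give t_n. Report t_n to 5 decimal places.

n = 7, t_n = 0.69211

f(0.1) = -0.8269429, f(1.0) = 0.1529274
t2 = 1.0000000 − 0.1529274·(0.9000000)/(0.9798703) = 0.8595379;  |Δ| = 0.1404621
f(0.8595379) = 0.1071575
t3 = 0.8595379 − 0.1071575·(-0.1404621)/(-0.0457699) = 0.5306849;  |Δ| = 0.3288530
f(0.5306849) = -0.1607163
t4 = 0.5306849 − (-0.1607163)·(-0.3288530)/(-0.2678738) = 0.7279869;  |Δ| = 0.1973020
f(0.7279869) = 0.0280166
t5 = 0.7279869 − 0.0280166·(0.1973020)/(0.1887328) = 0.6986983;  |Δ| = 0.0292886
f(0.6986983) = 0.0053578
t6 = 0.6986983 − 0.0053578·(-0.0292886)/(-0.0226588) = 0.6917728;  |Δ| = 0.0069254
f(0.6917728) = -0.0002729
t7 = 0.6917728 − (-0.0002729)·(-0.0069254)/(-0.0056307) = 0.6921085;  |Δ| = 0.0003357
|t7 − t6| = 0.0003357 < 10^{-3}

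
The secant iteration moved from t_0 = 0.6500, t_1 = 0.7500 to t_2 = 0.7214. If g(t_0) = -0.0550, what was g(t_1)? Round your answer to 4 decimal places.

The secant line through (0.6500, -0.0550) and (0.7500, g(t_1)) crosses zero at t_2 = 0.7214.
So (0.6500, -0.0550), (0.7500, g(t_1)), (0.7214, 0) are collinear:
g(t_1) = -0.0550 · (0.7500 − 0.7214) / (0.6500 − 0.7214) = -0.0550 · (0.028600)/(-0.071400) = 0.022031

0.0220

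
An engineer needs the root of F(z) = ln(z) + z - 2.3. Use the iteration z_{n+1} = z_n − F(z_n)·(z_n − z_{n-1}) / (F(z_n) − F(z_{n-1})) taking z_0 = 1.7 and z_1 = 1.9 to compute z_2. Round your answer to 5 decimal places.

F(1.7) = -0.0693717, F(1.9) = 0.2418539
z_2 = 1.9000000 − 0.2418539·(1.9000000 − 1.7000000) / (0.2418539 − (-0.0693717)) = 1.9000000 − (0.0483708)/(0.3112256) = 1.7445797

1.74458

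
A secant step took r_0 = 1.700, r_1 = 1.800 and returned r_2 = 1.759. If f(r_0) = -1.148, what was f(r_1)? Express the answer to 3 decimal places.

The secant line through (1.700, -1.148) and (1.800, f(r_1)) crosses zero at r_2 = 1.759.
So (1.700, -1.148), (1.800, f(r_1)), (1.759, 0) are collinear:
f(r_1) = -1.148 · (1.800 − 1.759) / (1.700 − 1.759) = -1.148 · (0.04100)/(-0.05900) = 0.79776

0.798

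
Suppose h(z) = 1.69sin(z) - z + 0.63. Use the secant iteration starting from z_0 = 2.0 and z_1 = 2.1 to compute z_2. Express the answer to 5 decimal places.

h(2.0) = 0.1667127, h(2.1) = -0.0111762
z_2 = 2.1000000 − (-0.0111762)·(2.1000000 − 2.0000000) / (-0.0111762 − 0.1667127) = 2.1000000 − (-0.0011176)/(-0.1778888) = 2.0937173

2.09372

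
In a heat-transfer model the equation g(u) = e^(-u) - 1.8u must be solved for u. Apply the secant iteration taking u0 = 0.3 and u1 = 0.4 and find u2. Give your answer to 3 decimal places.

0.380

g(0.3) = 0.20082, g(0.4) = -0.04968
u2 = 0.40000 − (-0.04968)·(0.40000 − 0.30000) / (-0.04968 − 0.20082) = 0.40000 − (-0.00497)/(-0.25050) = 0.38017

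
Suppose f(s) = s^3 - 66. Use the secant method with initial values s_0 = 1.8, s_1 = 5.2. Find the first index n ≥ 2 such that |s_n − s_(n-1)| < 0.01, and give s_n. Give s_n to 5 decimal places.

n = 6, s_n = 4.04122

f(1.8) = -60.1680000, f(5.2) = 74.6080000
s_2 = 5.2000000 − 74.6080000·(3.4000000)/(134.7760000) = 3.3178607;  |Δ| = 1.8821393
f(3.3178607) = -29.4763255
s_3 = 3.3178607 − (-29.4763255)·(-1.8821393)/(-104.0843255) = 3.8508762;  |Δ| = 0.5330154
f(3.8508762) = -8.8944057
s_4 = 3.8508762 − (-8.8944057)·(0.5330154)/(20.5819199) = 4.0812169;  |Δ| = 0.2303408
f(4.0812169) = 1.9781025
s_5 = 4.0812169 − 1.9781025·(0.2303408)/(10.8725081) = 4.0393096;  |Δ| = 0.0419073
f(4.0393096) = -0.0945351
s_6 = 4.0393096 − (-0.0945351)·(-0.0419073)/(-2.0726375) = 4.0412210;  |Δ| = 0.0019114
|s_6 − s_5| = 0.0019114 < 0.01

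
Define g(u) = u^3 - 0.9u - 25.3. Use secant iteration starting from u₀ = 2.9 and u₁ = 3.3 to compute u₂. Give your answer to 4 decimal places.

g(2.9) = -3.521000, g(3.3) = 7.667000
u₂ = 3.300000 − 7.667000·(3.300000 − 2.900000) / (7.667000 − (-3.521000)) = 3.300000 − (3.066800)/(11.188000) = 3.025885

3.0259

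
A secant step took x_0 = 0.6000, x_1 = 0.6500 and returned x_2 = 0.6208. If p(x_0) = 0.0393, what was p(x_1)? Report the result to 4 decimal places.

-0.0552

The secant line through (0.6000, 0.0393) and (0.6500, p(x_1)) crosses zero at x_2 = 0.6208.
So (0.6000, 0.0393), (0.6500, p(x_1)), (0.6208, 0) are collinear:
p(x_1) = 0.0393 · (0.6500 − 0.6208) / (0.6000 − 0.6208) = 0.0393 · (0.029200)/(-0.020800) = -0.055171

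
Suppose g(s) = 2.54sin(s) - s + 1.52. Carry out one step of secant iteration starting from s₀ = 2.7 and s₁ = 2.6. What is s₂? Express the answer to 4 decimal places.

2.6708

g(2.7) = -0.094455, g(2.6) = 0.229373
s₂ = 2.600000 − 0.229373·(2.600000 − 2.700000) / (0.229373 − (-0.094455)) = 2.600000 − (-0.022937)/(0.323829) = 2.670832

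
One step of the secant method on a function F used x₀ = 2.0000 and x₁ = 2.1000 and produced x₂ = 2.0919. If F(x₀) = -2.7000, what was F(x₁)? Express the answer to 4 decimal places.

0.2380

The secant line through (2.0000, -2.7000) and (2.1000, F(x₁)) crosses zero at x₂ = 2.0919.
So (2.0000, -2.7000), (2.1000, F(x₁)), (2.0919, 0) are collinear:
F(x₁) = -2.7000 · (2.1000 − 2.0919) / (2.0000 − 2.0919) = -2.7000 · (0.008100)/(-0.091900) = 0.237976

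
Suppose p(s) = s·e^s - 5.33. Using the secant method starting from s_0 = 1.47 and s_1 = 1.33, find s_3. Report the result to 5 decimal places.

p(1.47) = 1.0633757, p(1.33) = -0.3012123
s_2 = 1.3300000 − (-0.3012123)·(1.3300000 − 1.4700000) / (-0.3012123 − 1.0633757) = 1.3300000 − (0.0421697)/(-1.3645880) = 1.3609029
p(1.3609029) = -0.0228696
s_3 = 1.3609029 − (-0.0228696)·(1.3609029 − 1.3300000) / (-0.0228696 − (-0.3012123)) = 1.3609029 − (-0.0007067)/(0.2783427) = 1.3634420

1.36344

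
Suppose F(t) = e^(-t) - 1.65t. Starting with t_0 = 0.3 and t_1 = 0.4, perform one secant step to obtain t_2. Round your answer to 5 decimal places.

0.40438

F(0.3) = 0.2458182, F(0.4) = 0.0103200
t_2 = 0.4000000 − 0.0103200·(0.4000000 − 0.3000000) / (0.0103200 − 0.2458182) = 0.4000000 − (0.0010320)/(-0.2354982) = 0.4043822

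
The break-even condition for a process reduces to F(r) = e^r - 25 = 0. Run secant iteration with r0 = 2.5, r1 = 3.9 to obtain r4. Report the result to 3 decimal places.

F(2.5) = -12.81751, F(3.9) = 24.40245
r2 = 3.90000 − 24.40245·(3.90000 − 2.50000) / (24.40245 − (-12.81751)) = 3.90000 − (34.16343)/(37.21996) = 2.98212
F(2.98212) = -5.27039
r3 = 2.98212 − (-5.27039)·(2.98212 − 3.90000) / (-5.27039 − 24.40245) = 2.98212 − (4.83758)/(-29.67284) = 3.14515
F(3.14515) = -1.77681
r4 = 3.14515 − (-1.77681)·(3.14515 − 2.98212) / (-1.77681 − (-5.27039)) = 3.14515 − (-0.28967)/(3.49358) = 3.22807

3.228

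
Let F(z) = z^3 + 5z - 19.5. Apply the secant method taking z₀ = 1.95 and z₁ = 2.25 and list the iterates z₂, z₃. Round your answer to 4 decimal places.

F(1.95) = -2.335125, F(2.25) = 3.140625
z₂ = 2.250000 − 3.140625·(2.250000 − 1.950000) / (3.140625 − (-2.335125)) = 2.250000 − (0.942188)/(5.475750) = 2.077935
F(2.077935) = -0.138197
z₃ = 2.077935 − (-0.138197)·(2.077935 − 2.250000) / (-0.138197 − 3.140625) = 2.077935 − (0.023779)/(-3.278822) = 2.085187

2.0779, 2.0852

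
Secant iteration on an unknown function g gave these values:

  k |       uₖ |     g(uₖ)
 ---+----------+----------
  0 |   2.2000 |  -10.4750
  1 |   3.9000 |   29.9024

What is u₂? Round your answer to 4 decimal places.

2.6410

u₂ = 3.9000 − 29.9024·(3.9000 − 2.2000) / (29.9024 − (-10.4750))
   = 3.9000 − (50.834080)/(40.377400) = 2.641026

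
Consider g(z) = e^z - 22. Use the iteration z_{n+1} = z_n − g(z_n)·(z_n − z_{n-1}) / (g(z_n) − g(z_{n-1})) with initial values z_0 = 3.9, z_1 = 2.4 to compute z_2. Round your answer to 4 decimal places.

g(3.9) = 27.402449, g(2.4) = -10.976824
z_2 = 2.400000 − (-10.976824)·(2.400000 − 3.900000) / (-10.976824 − 27.402449) = 2.400000 − (16.465235)/(-38.379273) = 2.829014

2.8290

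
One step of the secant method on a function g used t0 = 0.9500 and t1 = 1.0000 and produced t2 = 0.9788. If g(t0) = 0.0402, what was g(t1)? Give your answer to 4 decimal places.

The secant line through (0.9500, 0.0402) and (1.0000, g(t1)) crosses zero at t2 = 0.9788.
So (0.9500, 0.0402), (1.0000, g(t1)), (0.9788, 0) are collinear:
g(t1) = 0.0402 · (1.0000 − 0.9788) / (0.9500 − 0.9788) = 0.0402 · (0.021200)/(-0.028800) = -0.029592

-0.0296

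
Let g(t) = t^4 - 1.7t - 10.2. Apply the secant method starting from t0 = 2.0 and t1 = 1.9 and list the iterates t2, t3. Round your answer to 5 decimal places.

1.91422, 1.91528

g(2.0) = 2.4000000, g(1.9) = -0.3979000
t2 = 1.9000000 − (-0.3979000)·(1.9000000 − 2.0000000) / (-0.3979000 − 2.4000000) = 1.9000000 − (0.0397900)/(-2.7979000) = 1.9142214
g(1.9142214) = -0.0274960
t3 = 1.9142214 − (-0.0274960)·(1.9142214 − 1.9000000) / (-0.0274960 − (-0.3979000)) = 1.9142214 − (-0.0003910)/(0.3704040) = 1.9152771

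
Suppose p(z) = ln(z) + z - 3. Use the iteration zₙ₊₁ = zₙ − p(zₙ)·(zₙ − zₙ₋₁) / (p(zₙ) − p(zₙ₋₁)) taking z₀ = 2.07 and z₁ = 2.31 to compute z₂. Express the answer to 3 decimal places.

2.209

p(2.07) = -0.20245, p(2.31) = 0.14725
z₂ = 2.31000 − 0.14725·(2.31000 − 2.07000) / (0.14725 − (-0.20245)) = 2.31000 − (0.03534)/(0.34970) = 2.20894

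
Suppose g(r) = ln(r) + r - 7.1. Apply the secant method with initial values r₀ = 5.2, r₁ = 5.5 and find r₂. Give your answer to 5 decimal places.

5.41175

g(5.2) = -0.2513414, g(5.5) = 0.1047481
r₂ = 5.5000000 − 0.1047481·(5.5000000 − 5.2000000) / (0.1047481 − (-0.2513414)) = 5.5000000 − (0.0314244)/(0.3560895) = 5.4117513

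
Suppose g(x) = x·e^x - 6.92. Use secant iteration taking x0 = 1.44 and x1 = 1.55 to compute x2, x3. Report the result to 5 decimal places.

1.51563, 1.51737

g(1.44) = -0.8421980, g(1.55) = 0.3827788
x2 = 1.5500000 − 0.3827788·(1.5500000 − 1.4400000) / (0.3827788 − (-0.8421980)) = 1.5500000 − (0.0421057)/(1.2249768) = 1.5156274
g(1.5156274) = -0.0204455
x3 = 1.5156274 − (-0.0204455)·(1.5156274 − 1.5500000) / (-0.0204455 − 0.3827788) = 1.5156274 − (0.0007028)/(-0.4032243) = 1.5173702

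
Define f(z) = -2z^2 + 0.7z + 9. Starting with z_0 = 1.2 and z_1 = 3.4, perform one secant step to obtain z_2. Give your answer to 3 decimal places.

2.019

f(1.2) = 6.96000, f(3.4) = -11.74000
z_2 = 3.40000 − (-11.74000)·(3.40000 − 1.20000) / (-11.74000 − 6.96000) = 3.40000 − (-25.82800)/(-18.70000) = 2.01882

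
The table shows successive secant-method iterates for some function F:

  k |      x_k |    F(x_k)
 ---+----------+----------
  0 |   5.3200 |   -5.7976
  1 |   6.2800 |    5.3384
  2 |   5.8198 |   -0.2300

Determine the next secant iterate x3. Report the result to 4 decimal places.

x3 = 5.8198 − (-0.2300)·(5.8198 − 6.2800) / (-0.2300 − 5.3384)
   = 5.8198 − (0.105846)/(-5.568400) = 5.838808

5.8388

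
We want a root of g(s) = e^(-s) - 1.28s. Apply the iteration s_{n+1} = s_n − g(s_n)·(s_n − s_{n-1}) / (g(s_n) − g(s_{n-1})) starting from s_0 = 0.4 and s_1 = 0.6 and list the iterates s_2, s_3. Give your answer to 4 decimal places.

0.4839, 0.4823

g(0.4) = 0.158320, g(0.6) = -0.219188
s_2 = 0.600000 − (-0.219188)·(0.600000 − 0.400000) / (-0.219188 − 0.158320) = 0.600000 − (-0.043838)/(-0.377508) = 0.483876
g(0.483876) = -0.002972
s_3 = 0.483876 − (-0.002972)·(0.483876 − 0.600000) / (-0.002972 − (-0.219188)) = 0.483876 − (0.000345)/(0.216216) = 0.482280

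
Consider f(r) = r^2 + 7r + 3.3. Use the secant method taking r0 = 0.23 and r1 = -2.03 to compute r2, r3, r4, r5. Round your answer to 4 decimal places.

f(0.23) = 4.962900, f(-2.03) = -6.789100
r2 = -2.030000 − (-6.789100)·(-2.030000 − 0.230000) / (-6.789100 − 4.962900) = -2.030000 − (15.343366)/(-11.752000) = -0.724404
f(-0.724404) = -1.246066
r3 = -0.724404 − (-1.246066)·(-0.724404 − (-2.030000)) / (-1.246066 − (-6.789100)) = -0.724404 − (-1.626859)/(5.543034) = -0.430908
f(-0.430908) = 0.469327
r4 = -0.430908 − 0.469327·(-0.430908 − (-0.724404)) / (0.469327 − (-1.246066)) = -0.430908 − (0.137746)/(1.715393) = -0.511208
f(-0.511208) = -0.017120
r5 = -0.511208 − (-0.017120)·(-0.511208 − (-0.430908)) / (-0.017120 − 0.469327) = -0.511208 − (0.001375)/(-0.486447) = -0.508382

-0.7244, -0.4309, -0.5112, -0.5084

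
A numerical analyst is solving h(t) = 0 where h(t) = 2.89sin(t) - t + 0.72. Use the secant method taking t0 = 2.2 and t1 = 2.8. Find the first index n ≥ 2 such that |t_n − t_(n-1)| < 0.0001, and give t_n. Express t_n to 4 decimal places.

h(2.2) = 0.856555, h(2.8) = -1.111884
t2 = 2.800000 − (-1.111884)·(0.600000)/(-1.968439) = 2.461086;  |Δ| = 0.338914
h(2.461086) = 0.077263
t3 = 2.461086 − 0.077263·(-0.338914)/(1.189147) = 2.483107;  |Δ| = 0.022020
h(2.483107) = 0.005342
t4 = 2.483107 − 0.005342·(0.022020)/(-0.071920) = 2.484742;  |Δ| = 0.001636
h(2.484742) = -0.000035
t5 = 2.484742 − (-0.000035)·(0.001636)/(-0.005377) = 2.484732;  |Δ| = 0.000010
|t5 − t4| = 0.000010 < 0.0001

n = 5, t_n = 2.4847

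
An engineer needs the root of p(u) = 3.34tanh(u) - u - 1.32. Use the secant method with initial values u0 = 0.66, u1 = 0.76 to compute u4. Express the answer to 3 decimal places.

0.701

p(0.66) = -0.04827, p(0.76) = 0.06120
u2 = 0.76000 − 0.06120·(0.76000 − 0.66000) / (0.06120 − (-0.04827)) = 0.76000 − (0.00612)/(0.10946) = 0.70409
p(0.70409) = 0.00315
u3 = 0.70409 − 0.00315·(0.70409 − 0.76000) / (0.00315 − 0.06120) = 0.70409 − (-0.00018)/(-0.05805) = 0.70106
p(0.70106) = -0.00023
u4 = 0.70106 − (-0.00023)·(0.70106 − 0.70409) / (-0.00023 − 0.00315) = 0.70106 − (0.00000)/(-0.00338) = 0.70126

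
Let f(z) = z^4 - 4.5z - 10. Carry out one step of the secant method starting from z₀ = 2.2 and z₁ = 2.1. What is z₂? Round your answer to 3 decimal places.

2.100

f(2.2) = 3.52560, f(2.1) = -0.00190
z₂ = 2.10000 − (-0.00190)·(2.10000 − 2.20000) / (-0.00190 − 3.52560) = 2.10000 − (0.00019)/(-3.52750) = 2.10005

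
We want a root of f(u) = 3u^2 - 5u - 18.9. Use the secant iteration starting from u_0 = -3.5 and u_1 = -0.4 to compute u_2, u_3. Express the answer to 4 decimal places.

-1.3832, -1.9865

f(-3.5) = 35.350000, f(-0.4) = -16.420000
u_2 = -0.400000 − (-16.420000)·(-0.400000 − (-3.500000)) / (-16.420000 − 35.350000) = -0.400000 − (-50.902000)/(-51.770000) = -1.383234
f(-1.383234) = -6.243827
u_3 = -1.383234 − (-6.243827)·(-1.383234 − (-0.400000)) / (-6.243827 − (-16.420000)) = -1.383234 − (6.139140)/(10.176173) = -1.986519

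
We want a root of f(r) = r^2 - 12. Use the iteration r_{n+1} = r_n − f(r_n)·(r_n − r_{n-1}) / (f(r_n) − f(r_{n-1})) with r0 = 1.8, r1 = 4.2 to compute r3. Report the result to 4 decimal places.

f(1.8) = -8.760000, f(4.2) = 5.640000
r2 = 4.200000 − 5.640000·(4.200000 − 1.800000) / (5.640000 − (-8.760000)) = 4.200000 − (13.536000)/(14.400000) = 3.260000
f(3.260000) = -1.372400
r3 = 3.260000 − (-1.372400)·(3.260000 − 4.200000) / (-1.372400 − 5.640000) = 3.260000 − (1.290056)/(-7.012400) = 3.443968

3.4440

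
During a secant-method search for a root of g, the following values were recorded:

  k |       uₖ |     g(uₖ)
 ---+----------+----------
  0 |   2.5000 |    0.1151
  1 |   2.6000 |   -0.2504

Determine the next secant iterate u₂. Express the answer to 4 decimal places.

u₂ = 2.6000 − (-0.2504)·(2.6000 − 2.5000) / (-0.2504 − 0.1151)
   = 2.6000 − (-0.025040)/(-0.365500) = 2.531491

2.5315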